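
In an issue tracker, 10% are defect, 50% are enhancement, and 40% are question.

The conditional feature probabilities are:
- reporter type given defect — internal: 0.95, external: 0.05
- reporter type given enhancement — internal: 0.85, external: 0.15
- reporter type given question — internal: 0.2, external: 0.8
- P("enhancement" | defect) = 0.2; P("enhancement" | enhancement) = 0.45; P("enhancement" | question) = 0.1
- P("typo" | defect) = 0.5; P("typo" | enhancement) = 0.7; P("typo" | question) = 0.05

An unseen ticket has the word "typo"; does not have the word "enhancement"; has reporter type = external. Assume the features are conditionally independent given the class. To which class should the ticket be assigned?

defect: 0.1 × 0.05 × (1−0.2) × 0.5 = 0.002
enhancement: 0.5 × 0.15 × (1−0.45) × 0.7 = 0.028875
question: 0.4 × 0.8 × (1−0.1) × 0.05 = 0.0144
Highest score → enhancement.

enhancement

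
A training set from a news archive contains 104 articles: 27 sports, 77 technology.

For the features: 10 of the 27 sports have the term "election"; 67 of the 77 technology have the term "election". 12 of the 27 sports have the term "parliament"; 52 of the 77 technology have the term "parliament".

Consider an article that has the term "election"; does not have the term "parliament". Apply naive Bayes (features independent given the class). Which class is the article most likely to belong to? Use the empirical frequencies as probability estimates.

sports: (27/104) × (10/27) × (15/27) ≈ 0.0534188
technology: (77/104) × (67/77) × (25/77) ≈ 0.209166
Highest score → technology.

technology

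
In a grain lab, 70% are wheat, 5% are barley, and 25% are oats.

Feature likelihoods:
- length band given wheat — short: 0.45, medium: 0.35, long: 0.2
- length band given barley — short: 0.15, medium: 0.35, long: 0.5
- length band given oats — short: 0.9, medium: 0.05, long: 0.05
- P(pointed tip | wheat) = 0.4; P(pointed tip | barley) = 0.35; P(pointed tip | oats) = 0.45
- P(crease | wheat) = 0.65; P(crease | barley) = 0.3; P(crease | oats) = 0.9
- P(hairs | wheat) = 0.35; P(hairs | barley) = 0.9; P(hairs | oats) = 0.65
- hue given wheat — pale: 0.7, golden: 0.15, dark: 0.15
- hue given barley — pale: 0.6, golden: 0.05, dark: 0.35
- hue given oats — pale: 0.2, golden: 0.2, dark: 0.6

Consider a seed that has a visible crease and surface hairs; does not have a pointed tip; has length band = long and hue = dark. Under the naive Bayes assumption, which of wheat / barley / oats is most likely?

wheat: 0.7 × 0.2 × (1−0.4) × 0.65 × 0.35 × 0.15 = 0.0028665
barley: 0.05 × 0.5 × (1−0.35) × 0.3 × 0.9 × 0.35 = 0.001535625
oats: 0.25 × 0.05 × (1−0.45) × 0.9 × 0.65 × 0.6 = 0.002413125
Highest score → wheat.

wheat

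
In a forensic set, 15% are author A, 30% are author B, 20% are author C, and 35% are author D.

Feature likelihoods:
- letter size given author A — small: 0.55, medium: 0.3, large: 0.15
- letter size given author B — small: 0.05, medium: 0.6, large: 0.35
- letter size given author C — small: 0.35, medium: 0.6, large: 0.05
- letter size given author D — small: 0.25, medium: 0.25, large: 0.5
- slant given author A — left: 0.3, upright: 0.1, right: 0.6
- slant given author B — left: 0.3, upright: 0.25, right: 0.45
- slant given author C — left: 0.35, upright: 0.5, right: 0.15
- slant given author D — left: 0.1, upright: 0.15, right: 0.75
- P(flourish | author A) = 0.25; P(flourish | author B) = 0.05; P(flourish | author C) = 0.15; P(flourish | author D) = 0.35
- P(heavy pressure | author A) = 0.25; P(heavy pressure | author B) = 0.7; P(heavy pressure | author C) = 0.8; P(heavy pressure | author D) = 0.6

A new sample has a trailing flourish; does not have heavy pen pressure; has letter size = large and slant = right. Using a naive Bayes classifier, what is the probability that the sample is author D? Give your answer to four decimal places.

author A: 0.15 × 0.15 × 0.6 × 0.25 × (1−0.25) = 0.00253125
author B: 0.3 × 0.35 × 0.45 × 0.05 × (1−0.7) = 0.00070875
author C: 0.2 × 0.05 × 0.15 × 0.15 × (1−0.8) = 0.000045
author D: 0.35 × 0.5 × 0.75 × 0.35 × (1−0.6) = 0.018375
P(author D | x) = 0.018375 / 0.02166 ≈ 0.8483

0.8483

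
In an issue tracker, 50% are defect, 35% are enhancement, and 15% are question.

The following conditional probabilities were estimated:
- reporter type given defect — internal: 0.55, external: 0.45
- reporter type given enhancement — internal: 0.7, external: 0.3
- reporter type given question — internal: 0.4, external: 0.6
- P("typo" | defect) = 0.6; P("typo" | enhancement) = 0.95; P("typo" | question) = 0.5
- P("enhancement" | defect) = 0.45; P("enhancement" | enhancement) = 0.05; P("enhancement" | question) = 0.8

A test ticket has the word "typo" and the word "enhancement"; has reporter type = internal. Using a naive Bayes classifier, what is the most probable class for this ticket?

defect

defect: 0.5 × 0.55 × 0.6 × 0.45 = 0.07425
enhancement: 0.35 × 0.7 × 0.95 × 0.05 = 0.0116375
question: 0.15 × 0.4 × 0.5 × 0.8 = 0.024
Highest score → defect.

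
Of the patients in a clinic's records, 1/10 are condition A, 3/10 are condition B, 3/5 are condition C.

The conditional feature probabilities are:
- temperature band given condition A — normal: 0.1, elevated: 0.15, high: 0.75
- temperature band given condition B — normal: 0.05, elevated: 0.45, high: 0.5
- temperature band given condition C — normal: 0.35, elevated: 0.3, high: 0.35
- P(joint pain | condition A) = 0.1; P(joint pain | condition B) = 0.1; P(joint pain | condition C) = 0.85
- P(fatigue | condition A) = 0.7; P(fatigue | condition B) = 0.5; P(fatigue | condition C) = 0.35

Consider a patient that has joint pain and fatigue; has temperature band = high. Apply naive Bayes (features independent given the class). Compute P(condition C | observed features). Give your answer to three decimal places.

condition A: 0.1 × 0.75 × 0.1 × 0.7 = 0.00525
condition B: 0.3 × 0.5 × 0.1 × 0.5 = 0.0075
condition C: 0.6 × 0.35 × 0.85 × 0.35 = 0.062475
P(condition C | x) = 0.062475 / 0.075225 ≈ 0.831

0.831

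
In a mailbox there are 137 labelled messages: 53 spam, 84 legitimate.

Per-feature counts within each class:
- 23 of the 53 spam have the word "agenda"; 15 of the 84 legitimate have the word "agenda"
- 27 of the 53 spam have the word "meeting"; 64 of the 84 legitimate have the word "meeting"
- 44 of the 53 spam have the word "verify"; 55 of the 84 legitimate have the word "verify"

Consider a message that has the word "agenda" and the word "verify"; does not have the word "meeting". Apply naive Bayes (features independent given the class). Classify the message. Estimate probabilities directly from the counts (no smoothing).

spam: (53/137) × (23/53) × (26/53) × (44/53) ≈ 0.0683725
legitimate: (84/137) × (15/84) × (20/84) × (55/84) ≈ 0.0170689
Highest score → spam.

spam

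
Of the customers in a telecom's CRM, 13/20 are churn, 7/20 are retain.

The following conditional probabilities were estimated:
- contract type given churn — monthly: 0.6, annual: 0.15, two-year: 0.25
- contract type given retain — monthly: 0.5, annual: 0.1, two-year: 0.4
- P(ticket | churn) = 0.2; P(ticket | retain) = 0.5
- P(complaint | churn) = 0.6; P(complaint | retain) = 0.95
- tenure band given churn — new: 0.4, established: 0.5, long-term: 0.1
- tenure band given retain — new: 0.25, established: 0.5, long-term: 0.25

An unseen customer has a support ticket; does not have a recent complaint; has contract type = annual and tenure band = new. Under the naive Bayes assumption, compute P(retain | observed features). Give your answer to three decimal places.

churn: 0.65 × 0.15 × 0.2 × (1−0.6) × 0.4 = 0.00312
retain: 0.35 × 0.1 × 0.5 × (1−0.95) × 0.25 = 0.00021875
P(retain | x) = 0.00021875 / 0.00333875 ≈ 0.066

0.066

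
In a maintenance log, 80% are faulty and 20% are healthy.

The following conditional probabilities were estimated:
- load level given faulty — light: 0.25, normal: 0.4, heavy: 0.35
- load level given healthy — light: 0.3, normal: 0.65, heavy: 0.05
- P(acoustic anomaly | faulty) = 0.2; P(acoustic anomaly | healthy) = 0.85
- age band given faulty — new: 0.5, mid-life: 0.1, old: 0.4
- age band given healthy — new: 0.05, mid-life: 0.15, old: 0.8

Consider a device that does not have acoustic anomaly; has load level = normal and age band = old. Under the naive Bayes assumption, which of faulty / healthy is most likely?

faulty

faulty: 0.8 × 0.4 × (1−0.2) × 0.4 = 0.1024
healthy: 0.2 × 0.65 × (1−0.85) × 0.8 = 0.0156
Highest score → faulty.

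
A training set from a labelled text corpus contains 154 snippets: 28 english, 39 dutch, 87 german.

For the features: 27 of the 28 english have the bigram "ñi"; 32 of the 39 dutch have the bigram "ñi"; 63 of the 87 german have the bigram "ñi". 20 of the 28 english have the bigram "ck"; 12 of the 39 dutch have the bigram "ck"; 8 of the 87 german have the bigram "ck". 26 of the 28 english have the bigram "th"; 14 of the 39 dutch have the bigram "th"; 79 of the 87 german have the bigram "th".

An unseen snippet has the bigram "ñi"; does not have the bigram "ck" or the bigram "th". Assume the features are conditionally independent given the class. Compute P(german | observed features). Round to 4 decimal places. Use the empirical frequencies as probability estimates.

english: (28/154) × (27/28) × (8/28) × (2/28) ≈ 0.00357805
dutch: (39/154) × (32/39) × (27/39) × (25/39) ≈ 0.0922155
german: (87/154) × (63/87) × (79/87) × (8/87) ≈ 0.0341585
P(german | x) = 0.0341585 / 0.12995205 ≈ 0.2629

0.2629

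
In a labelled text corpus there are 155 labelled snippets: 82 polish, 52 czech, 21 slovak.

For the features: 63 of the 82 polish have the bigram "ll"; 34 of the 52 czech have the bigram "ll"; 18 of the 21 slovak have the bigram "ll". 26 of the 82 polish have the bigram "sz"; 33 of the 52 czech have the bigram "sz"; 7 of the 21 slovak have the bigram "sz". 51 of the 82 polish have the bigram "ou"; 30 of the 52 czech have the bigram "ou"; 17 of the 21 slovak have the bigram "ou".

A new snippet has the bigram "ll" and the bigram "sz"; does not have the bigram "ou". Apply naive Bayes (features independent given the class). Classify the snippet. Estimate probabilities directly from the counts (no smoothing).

polish: (82/155) × (63/82) × (26/82) × (31/82) ≈ 0.048721
czech: (52/155) × (34/52) × (33/52) × (22/52) ≈ 0.0588948
slovak: (21/155) × (18/21) × (7/21) × (4/21) ≈ 0.00737327
Highest score → czech.

czech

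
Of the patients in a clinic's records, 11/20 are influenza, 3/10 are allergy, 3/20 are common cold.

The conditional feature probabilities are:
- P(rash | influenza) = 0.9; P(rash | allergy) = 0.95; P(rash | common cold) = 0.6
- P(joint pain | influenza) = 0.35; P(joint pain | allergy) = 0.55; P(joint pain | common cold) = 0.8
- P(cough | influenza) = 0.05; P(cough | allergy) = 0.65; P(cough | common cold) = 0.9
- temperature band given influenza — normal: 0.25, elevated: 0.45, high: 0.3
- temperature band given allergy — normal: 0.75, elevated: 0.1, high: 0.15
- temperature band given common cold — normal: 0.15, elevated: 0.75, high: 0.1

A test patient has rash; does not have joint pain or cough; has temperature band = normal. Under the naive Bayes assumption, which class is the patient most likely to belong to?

influenza: 0.55 × 0.9 × (1−0.35) × (1−0.05) × 0.25 = 0.076415625
allergy: 0.3 × 0.95 × (1−0.55) × (1−0.65) × 0.75 = 0.033665625
common cold: 0.15 × 0.6 × (1−0.8) × (1−0.9) × 0.15 = 0.00027
Highest score → influenza.

influenza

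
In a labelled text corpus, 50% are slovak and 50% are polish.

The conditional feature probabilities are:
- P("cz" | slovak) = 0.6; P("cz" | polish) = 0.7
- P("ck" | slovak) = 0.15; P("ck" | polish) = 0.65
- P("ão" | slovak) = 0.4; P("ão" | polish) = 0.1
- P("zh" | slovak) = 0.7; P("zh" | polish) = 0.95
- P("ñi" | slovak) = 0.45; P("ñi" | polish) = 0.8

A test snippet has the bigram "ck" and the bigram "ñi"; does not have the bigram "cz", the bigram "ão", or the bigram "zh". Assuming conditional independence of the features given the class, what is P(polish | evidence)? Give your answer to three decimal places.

slovak: 0.5 × (1−0.6) × 0.15 × (1−0.4) × (1−0.7) × 0.45 = 0.00243
polish: 0.5 × (1−0.7) × 0.65 × (1−0.1) × (1−0.95) × 0.8 = 0.00351
P(polish | x) = 0.00351 / 0.00594 ≈ 0.591

0.591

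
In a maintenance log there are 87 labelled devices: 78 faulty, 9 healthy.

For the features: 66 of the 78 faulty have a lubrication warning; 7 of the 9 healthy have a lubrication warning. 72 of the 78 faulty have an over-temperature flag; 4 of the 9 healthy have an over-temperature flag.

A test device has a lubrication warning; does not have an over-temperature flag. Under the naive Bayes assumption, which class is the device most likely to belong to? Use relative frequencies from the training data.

faulty

faulty: (78/87) × (66/78) × (6/78) ≈ 0.0583554
healthy: (9/87) × (7/9) × (5/9) ≈ 0.0446999
Highest score → faulty.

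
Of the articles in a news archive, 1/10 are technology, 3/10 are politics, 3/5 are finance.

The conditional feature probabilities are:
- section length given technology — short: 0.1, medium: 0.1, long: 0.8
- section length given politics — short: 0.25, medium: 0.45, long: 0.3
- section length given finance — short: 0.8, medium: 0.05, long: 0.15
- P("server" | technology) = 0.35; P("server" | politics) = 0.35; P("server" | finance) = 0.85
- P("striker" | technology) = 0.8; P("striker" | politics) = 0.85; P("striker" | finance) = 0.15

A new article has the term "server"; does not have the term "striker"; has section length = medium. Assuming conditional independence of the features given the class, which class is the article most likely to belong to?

finance

technology: 0.1 × 0.1 × 0.35 × (1−0.8) = 0.0007
politics: 0.3 × 0.45 × 0.35 × (1−0.85) = 0.0070875
finance: 0.6 × 0.05 × 0.85 × (1−0.15) = 0.021675
Highest score → finance.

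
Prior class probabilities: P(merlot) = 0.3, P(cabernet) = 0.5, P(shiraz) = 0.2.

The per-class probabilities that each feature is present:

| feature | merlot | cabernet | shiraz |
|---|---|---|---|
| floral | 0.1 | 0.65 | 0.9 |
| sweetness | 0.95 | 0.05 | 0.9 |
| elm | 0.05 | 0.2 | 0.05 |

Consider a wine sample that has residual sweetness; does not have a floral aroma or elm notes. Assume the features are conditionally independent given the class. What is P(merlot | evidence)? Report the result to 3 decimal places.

merlot: 0.3 × (1−0.1) × 0.95 × (1−0.05) = 0.243675
cabernet: 0.5 × (1−0.65) × 0.05 × (1−0.2) = 0.007
shiraz: 0.2 × (1−0.9) × 0.9 × (1−0.05) = 0.0171
P(merlot | x) = 0.243675 / 0.267775 ≈ 0.910

0.910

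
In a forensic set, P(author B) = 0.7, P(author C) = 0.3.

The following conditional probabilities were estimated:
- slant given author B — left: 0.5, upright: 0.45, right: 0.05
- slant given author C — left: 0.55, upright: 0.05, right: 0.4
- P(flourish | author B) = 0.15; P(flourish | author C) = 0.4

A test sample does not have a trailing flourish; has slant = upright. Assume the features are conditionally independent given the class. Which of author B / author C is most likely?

author B: 0.7 × 0.45 × (1−0.15) = 0.26775
author C: 0.3 × 0.05 × (1−0.4) = 0.009
Highest score → author B.

author B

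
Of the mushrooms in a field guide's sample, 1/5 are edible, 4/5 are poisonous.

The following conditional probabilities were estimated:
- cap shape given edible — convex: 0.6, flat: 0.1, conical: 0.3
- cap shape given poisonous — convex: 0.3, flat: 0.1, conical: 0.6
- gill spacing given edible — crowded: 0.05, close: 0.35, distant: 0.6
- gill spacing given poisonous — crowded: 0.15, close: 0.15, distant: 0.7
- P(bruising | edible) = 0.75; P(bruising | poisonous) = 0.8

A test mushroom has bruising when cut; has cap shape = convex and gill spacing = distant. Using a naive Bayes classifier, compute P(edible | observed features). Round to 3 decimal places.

0.287

edible: 0.2 × 0.6 × 0.6 × 0.75 = 0.054
poisonous: 0.8 × 0.3 × 0.7 × 0.8 = 0.1344
P(edible | x) = 0.054 / 0.1884 ≈ 0.287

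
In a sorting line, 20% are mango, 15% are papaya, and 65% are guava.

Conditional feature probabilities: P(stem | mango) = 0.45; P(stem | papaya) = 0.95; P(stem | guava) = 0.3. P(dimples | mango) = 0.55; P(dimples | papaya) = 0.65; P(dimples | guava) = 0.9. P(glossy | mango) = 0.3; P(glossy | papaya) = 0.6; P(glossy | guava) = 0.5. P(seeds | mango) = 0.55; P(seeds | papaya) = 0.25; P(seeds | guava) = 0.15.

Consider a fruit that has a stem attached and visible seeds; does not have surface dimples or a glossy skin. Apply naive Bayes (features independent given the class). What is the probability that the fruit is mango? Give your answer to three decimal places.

0.707

mango: 0.2 × 0.45 × (1−0.55) × (1−0.3) × 0.55 = 0.0155925
papaya: 0.15 × 0.95 × (1−0.65) × (1−0.6) × 0.25 = 0.0049875
guava: 0.65 × 0.3 × (1−0.9) × (1−0.5) × 0.15 = 0.0014625
P(mango | x) = 0.0155925 / 0.0220425 ≈ 0.707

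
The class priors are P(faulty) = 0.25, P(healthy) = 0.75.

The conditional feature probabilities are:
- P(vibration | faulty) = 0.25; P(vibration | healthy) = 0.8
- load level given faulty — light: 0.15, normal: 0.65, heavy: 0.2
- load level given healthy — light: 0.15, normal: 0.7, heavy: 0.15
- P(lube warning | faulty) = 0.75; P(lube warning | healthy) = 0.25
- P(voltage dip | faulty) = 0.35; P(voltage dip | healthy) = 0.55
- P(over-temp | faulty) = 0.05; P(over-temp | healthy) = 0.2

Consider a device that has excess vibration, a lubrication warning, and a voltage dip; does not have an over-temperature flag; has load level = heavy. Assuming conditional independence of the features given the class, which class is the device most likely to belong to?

healthy

faulty: 0.25 × 0.25 × 0.2 × 0.75 × 0.35 × (1−0.05) = 0.0031171875
healthy: 0.75 × 0.8 × 0.15 × 0.25 × 0.55 × (1−0.2) = 0.0099
Highest score → healthy.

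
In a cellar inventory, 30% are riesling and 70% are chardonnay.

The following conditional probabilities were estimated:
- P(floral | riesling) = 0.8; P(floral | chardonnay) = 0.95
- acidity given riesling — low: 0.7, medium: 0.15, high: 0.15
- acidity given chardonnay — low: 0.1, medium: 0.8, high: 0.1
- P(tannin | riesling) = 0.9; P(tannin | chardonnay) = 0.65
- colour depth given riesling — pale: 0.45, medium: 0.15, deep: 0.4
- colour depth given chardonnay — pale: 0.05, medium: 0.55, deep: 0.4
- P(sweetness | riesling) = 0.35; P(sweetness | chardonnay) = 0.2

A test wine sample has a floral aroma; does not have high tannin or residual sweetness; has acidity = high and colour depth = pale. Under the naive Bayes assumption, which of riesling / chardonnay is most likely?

riesling: 0.3 × 0.8 × 0.15 × (1−0.9) × 0.45 × (1−0.35) = 0.001053
chardonnay: 0.7 × 0.95 × 0.1 × (1−0.65) × 0.05 × (1−0.2) = 0.000931
Highest score → riesling.

riesling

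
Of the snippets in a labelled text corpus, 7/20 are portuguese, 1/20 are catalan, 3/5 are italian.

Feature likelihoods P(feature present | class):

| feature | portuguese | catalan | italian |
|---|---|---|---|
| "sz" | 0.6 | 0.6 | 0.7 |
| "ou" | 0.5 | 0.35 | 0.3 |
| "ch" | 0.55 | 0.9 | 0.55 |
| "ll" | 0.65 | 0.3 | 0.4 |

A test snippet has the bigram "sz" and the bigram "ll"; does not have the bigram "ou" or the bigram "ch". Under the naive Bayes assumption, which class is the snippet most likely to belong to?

portuguese: 0.35 × 0.6 × (1−0.5) × (1−0.55) × 0.65 = 0.0307125
catalan: 0.05 × 0.6 × (1−0.35) × (1−0.9) × 0.3 = 0.000585
italian: 0.6 × 0.7 × (1−0.3) × (1−0.55) × 0.4 = 0.05292
Highest score → italian.

italian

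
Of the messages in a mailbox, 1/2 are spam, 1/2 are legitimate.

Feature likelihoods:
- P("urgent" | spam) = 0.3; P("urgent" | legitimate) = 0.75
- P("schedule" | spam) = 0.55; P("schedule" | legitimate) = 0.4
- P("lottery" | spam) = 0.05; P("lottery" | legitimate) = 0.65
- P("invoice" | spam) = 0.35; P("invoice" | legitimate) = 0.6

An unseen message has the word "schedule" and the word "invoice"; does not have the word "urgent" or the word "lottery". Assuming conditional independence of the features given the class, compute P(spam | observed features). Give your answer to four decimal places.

0.8591

spam: 0.5 × (1−0.3) × 0.55 × (1−0.05) × 0.35 = 0.06400625
legitimate: 0.5 × (1−0.75) × 0.4 × (1−0.65) × 0.6 = 0.0105
P(spam | x) = 0.06400625 / 0.07450625 ≈ 0.8591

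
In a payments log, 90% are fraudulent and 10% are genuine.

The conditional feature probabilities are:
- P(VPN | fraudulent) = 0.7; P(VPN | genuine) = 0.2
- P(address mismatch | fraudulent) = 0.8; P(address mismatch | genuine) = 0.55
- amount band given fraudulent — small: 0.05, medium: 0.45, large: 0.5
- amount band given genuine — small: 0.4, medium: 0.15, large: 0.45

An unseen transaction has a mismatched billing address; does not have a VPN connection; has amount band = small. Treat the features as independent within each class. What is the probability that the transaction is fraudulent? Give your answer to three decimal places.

0.380

fraudulent: 0.9 × (1−0.7) × 0.8 × 0.05 = 0.0108
genuine: 0.1 × (1−0.2) × 0.55 × 0.4 = 0.0176
P(fraudulent | x) = 0.0108 / 0.0284 ≈ 0.380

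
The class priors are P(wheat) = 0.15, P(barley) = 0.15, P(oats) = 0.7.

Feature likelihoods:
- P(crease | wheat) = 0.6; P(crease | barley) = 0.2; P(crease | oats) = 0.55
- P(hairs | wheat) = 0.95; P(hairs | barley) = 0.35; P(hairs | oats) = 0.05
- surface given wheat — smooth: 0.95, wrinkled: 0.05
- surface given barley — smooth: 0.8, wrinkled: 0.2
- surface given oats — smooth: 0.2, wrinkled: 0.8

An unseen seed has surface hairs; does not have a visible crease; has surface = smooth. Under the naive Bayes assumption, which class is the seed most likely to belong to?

wheat

wheat: 0.15 × (1−0.6) × 0.95 × 0.95 = 0.05415
barley: 0.15 × (1−0.2) × 0.35 × 0.8 = 0.0336
oats: 0.7 × (1−0.55) × 0.05 × 0.2 = 0.00315
Highest score → wheat.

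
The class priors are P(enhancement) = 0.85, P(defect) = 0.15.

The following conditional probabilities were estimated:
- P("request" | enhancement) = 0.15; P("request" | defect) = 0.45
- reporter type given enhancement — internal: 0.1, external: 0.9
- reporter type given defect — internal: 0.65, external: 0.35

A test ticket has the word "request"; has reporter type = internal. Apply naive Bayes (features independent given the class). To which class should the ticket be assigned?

defect

enhancement: 0.85 × 0.15 × 0.1 = 0.01275
defect: 0.15 × 0.45 × 0.65 = 0.043875
Highest score → defect.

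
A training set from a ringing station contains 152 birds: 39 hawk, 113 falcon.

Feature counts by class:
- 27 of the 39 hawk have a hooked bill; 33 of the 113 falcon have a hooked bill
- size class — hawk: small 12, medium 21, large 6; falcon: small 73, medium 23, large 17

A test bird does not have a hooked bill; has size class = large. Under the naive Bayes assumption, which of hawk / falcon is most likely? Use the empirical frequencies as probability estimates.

falcon

hawk: (39/152) × (12/39) × (6/39) ≈ 0.0121457
falcon: (113/152) × (80/113) × (17/113) ≈ 0.0791803
Highest score → falcon.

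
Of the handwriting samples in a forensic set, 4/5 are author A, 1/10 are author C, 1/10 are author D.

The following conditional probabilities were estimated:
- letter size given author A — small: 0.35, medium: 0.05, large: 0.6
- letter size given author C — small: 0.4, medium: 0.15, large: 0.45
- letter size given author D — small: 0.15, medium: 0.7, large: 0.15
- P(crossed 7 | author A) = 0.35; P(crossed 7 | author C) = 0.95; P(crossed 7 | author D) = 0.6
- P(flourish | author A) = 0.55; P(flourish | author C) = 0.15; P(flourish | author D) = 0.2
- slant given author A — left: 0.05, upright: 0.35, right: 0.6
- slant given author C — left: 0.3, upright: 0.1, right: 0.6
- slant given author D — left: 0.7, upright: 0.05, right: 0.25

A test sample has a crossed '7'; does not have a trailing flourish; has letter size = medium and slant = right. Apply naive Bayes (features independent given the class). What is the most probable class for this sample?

author D

author A: 0.8 × 0.05 × 0.35 × (1−0.55) × 0.6 = 0.00378
author C: 0.1 × 0.15 × 0.95 × (1−0.15) × 0.6 = 0.0072675
author D: 0.1 × 0.7 × 0.6 × (1−0.2) × 0.25 = 0.0084
Highest score → author D.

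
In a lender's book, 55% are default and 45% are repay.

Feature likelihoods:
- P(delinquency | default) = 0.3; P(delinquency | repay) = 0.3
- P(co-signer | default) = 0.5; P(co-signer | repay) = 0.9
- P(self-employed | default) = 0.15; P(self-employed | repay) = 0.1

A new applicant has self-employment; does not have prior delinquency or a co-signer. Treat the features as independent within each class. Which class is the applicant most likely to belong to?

default

default: 0.55 × (1−0.3) × (1−0.5) × 0.15 = 0.028875
repay: 0.45 × (1−0.3) × (1−0.9) × 0.1 = 0.00315
Highest score → default.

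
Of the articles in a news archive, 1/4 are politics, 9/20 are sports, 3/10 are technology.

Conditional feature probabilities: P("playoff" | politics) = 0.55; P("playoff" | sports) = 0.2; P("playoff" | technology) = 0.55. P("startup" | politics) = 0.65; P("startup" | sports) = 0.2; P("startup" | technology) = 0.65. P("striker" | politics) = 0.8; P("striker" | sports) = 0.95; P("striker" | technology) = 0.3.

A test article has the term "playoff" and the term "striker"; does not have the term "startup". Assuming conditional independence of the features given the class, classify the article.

sports

politics: 0.25 × 0.55 × (1−0.65) × 0.8 = 0.0385
sports: 0.45 × 0.2 × (1−0.2) × 0.95 = 0.0684
technology: 0.3 × 0.55 × (1−0.65) × 0.3 = 0.017325
Highest score → sports.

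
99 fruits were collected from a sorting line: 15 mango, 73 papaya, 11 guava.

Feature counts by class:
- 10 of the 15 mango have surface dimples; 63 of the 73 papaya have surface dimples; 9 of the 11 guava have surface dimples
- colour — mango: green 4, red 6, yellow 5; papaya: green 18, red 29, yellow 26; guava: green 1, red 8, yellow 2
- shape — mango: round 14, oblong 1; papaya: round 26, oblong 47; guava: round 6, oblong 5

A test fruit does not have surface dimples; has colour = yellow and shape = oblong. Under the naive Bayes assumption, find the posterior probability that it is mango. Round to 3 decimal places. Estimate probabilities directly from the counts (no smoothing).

0.043

mango: (15/99) × (5/15) × (5/15) × (1/15) ≈ 0.00112233
papaya: (73/99) × (10/73) × (26/73) × (47/73) ≈ 0.0231628
guava: (11/99) × (2/11) × (2/11) × (5/11) ≈ 0.00166959
P(mango | x) = 0.00112233 / 0.02595472 ≈ 0.043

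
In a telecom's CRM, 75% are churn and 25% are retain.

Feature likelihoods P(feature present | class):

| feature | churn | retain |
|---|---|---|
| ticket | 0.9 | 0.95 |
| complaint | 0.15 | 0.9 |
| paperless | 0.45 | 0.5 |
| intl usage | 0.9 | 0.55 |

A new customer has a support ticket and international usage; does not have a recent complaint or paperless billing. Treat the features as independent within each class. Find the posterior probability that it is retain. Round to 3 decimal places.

churn: 0.75 × 0.9 × (1−0.15) × (1−0.45) × 0.9 = 0.28400625
retain: 0.25 × 0.95 × (1−0.9) × (1−0.5) × 0.55 = 0.00653125
P(retain | x) = 0.00653125 / 0.2905375 ≈ 0.022

0.022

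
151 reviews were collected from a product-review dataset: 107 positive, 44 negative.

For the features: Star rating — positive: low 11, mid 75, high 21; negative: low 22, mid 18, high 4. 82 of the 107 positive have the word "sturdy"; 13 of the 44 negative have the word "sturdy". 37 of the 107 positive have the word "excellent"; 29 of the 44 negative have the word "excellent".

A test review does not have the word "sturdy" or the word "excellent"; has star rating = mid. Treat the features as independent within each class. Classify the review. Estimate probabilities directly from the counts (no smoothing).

positive

positive: (107/151) × (75/107) × (25/107) × (70/107) ≈ 0.0759198
negative: (44/151) × (18/44) × (31/44) × (15/44) ≈ 0.0286314
Highest score → positive.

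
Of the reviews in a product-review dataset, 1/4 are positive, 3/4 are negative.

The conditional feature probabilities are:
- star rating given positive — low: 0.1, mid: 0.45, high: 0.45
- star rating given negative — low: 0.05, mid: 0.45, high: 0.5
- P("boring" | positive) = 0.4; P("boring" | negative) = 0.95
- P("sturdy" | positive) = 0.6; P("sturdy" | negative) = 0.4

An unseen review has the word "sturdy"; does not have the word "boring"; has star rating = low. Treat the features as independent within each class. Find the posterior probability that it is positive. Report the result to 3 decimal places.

0.923

positive: 0.25 × 0.1 × (1−0.4) × 0.6 = 0.009
negative: 0.75 × 0.05 × (1−0.95) × 0.4 = 0.00075
P(positive | x) = 0.009 / 0.00975 ≈ 0.923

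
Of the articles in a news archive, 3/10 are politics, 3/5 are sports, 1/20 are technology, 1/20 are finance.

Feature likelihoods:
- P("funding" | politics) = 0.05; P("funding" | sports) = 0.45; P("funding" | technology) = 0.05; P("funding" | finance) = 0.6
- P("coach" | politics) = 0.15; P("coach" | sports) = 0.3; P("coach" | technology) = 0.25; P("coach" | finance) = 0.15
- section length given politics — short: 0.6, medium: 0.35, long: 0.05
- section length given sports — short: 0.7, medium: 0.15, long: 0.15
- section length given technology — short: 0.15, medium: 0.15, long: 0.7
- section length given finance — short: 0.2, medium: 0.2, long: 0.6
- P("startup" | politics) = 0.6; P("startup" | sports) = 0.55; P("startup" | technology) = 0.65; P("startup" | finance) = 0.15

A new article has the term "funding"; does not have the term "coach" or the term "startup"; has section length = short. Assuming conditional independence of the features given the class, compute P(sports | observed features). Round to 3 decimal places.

0.888

politics: 0.3 × 0.05 × (1−0.15) × 0.6 × (1−0.6) = 0.00306
sports: 0.6 × 0.45 × (1−0.3) × 0.7 × (1−0.55) = 0.059535
technology: 0.05 × 0.05 × (1−0.25) × 0.15 × (1−0.65) = 0.0000984375
finance: 0.05 × 0.6 × (1−0.15) × 0.2 × (1−0.15) = 0.004335
P(sports | x) = 0.059535 / 0.0670284375 ≈ 0.888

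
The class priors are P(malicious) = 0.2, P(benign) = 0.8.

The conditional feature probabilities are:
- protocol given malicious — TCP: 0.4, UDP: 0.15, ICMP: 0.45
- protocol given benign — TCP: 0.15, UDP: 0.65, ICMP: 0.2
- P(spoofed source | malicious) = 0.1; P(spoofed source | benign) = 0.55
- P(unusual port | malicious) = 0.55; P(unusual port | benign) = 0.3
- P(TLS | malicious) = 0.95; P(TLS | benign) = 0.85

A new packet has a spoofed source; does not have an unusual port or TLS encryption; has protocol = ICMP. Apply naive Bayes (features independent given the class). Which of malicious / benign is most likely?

malicious: 0.2 × 0.45 × 0.1 × (1−0.55) × (1−0.95) = 0.0002025
benign: 0.8 × 0.2 × 0.55 × (1−0.3) × (1−0.85) = 0.00924
Highest score → benign.

benign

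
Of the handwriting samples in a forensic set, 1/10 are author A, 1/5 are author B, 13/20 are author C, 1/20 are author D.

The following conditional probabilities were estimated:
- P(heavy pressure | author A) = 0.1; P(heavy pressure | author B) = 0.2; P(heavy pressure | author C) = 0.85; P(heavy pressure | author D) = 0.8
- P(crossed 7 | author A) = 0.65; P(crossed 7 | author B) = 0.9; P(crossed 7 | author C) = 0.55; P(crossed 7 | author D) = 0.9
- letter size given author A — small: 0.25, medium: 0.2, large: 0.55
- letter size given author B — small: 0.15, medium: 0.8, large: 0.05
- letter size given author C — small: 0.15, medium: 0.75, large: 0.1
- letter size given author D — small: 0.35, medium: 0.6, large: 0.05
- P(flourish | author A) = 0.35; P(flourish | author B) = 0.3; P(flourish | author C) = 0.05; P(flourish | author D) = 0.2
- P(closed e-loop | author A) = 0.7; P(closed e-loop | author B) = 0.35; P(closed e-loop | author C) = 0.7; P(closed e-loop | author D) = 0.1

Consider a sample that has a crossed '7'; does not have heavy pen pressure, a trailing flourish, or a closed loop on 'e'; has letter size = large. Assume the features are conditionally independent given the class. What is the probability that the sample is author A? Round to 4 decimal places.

0.5502

author A: 0.1 × (1−0.1) × 0.65 × 0.55 × (1−0.35) × (1−0.7) = 0.006274125
author B: 0.2 × (1−0.2) × 0.9 × 0.05 × (1−0.3) × (1−0.35) = 0.003276
author C: 0.65 × (1−0.85) × 0.55 × 0.1 × (1−0.05) × (1−0.7) = 0.0015283125
author D: 0.05 × (1−0.8) × 0.9 × 0.05 × (1−0.2) × (1−0.1) = 0.000324
P(author A | x) = 0.006274125 / 0.0114024375 ≈ 0.5502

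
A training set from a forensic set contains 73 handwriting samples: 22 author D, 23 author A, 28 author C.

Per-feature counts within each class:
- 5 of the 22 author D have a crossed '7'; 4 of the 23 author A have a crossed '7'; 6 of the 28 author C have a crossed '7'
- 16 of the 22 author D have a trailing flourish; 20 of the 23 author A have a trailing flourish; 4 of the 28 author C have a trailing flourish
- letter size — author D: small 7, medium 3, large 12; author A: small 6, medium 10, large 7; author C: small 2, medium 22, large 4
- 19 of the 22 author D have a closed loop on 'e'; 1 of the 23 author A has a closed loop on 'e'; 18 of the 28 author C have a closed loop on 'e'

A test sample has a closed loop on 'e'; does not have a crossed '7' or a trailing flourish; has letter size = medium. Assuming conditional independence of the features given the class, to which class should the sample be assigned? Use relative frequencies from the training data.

author D: (22/73) × (17/22) × (6/22) × (3/22) × (19/22) ≈ 0.0074797
author A: (23/73) × (19/23) × (3/23) × (10/23) × (1/23) ≈ 0.000641754
author C: (28/73) × (22/28) × (24/28) × (22/28) × (18/28) ≈ 0.130476
Highest score → author C.

author C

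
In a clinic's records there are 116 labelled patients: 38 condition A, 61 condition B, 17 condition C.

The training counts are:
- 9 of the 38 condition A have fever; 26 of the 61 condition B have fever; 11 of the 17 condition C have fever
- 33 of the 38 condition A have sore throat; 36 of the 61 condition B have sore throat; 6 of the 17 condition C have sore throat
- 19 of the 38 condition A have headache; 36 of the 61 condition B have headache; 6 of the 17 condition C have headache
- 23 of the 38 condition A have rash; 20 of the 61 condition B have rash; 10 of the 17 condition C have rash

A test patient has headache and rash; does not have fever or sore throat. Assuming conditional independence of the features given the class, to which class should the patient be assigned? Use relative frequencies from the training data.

condition A: (38/116) × (29/38) × (5/38) × (19/38) × (23/38) ≈ 0.00995499
condition B: (61/116) × (35/61) × (25/61) × (36/61) × (20/61) ≈ 0.0239273
condition C: (17/116) × (6/17) × (11/17) × (6/17) × (10/17) ≈ 0.00694849
Highest score → condition B.

condition B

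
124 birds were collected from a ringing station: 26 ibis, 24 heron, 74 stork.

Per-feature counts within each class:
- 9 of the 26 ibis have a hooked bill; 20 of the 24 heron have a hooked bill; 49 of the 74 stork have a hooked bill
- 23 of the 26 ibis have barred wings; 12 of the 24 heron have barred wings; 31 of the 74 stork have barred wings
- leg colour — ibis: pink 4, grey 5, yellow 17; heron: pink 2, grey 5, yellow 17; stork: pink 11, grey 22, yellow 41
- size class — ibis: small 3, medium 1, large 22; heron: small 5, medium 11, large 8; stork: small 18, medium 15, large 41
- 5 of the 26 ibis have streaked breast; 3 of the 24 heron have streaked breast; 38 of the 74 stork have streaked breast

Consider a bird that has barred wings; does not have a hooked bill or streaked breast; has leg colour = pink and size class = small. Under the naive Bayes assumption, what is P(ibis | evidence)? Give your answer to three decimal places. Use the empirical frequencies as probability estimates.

ibis: (26/124) × (17/26) × (23/26) × (4/26) × (3/26) × (21/26) ≈ 0.00173885
heron: (24/124) × (4/24) × (12/24) × (2/24) × (5/24) × (21/24) ≈ 0.000245016
stork: (74/124) × (25/74) × (31/74) × (11/74) × (18/74) × (36/74) ≈ 0.00148566
P(ibis | x) = 0.00173885 / 0.003469526 ≈ 0.501

0.501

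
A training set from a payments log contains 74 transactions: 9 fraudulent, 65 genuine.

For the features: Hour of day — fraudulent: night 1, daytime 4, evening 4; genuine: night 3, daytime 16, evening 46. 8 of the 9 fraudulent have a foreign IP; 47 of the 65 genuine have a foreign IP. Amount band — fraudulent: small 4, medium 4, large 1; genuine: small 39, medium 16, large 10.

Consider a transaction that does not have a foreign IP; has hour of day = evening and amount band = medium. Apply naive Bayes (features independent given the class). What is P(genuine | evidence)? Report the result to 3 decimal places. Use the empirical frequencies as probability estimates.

0.941

fraudulent: (9/74) × (4/9) × (1/9) × (4/9) ≈ 0.00266934
genuine: (65/74) × (46/65) × (18/65) × (16/65) ≈ 0.0423733
P(genuine | x) = 0.0423733 / 0.04504264 ≈ 0.941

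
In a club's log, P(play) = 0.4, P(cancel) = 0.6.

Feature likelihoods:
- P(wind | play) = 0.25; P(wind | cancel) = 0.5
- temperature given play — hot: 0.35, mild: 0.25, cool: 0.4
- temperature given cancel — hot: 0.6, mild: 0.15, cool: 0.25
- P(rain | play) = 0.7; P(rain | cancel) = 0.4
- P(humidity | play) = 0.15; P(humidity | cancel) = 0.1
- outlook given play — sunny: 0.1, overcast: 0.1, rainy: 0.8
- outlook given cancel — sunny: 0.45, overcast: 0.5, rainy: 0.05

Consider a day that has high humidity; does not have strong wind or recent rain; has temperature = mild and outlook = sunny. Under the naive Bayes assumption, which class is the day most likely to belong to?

cancel

play: 0.4 × (1−0.25) × 0.25 × (1−0.7) × 0.15 × 0.1 = 0.0003375
cancel: 0.6 × (1−0.5) × 0.15 × (1−0.4) × 0.1 × 0.45 = 0.001215
Highest score → cancel.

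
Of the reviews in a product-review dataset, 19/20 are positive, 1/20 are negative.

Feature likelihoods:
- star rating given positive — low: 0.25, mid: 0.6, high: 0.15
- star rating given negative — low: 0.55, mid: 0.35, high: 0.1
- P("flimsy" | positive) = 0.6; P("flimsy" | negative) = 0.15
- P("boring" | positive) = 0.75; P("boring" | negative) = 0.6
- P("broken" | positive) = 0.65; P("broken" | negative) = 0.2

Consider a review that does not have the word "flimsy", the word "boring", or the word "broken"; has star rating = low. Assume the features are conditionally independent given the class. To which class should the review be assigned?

positive: 0.95 × 0.25 × (1−0.6) × (1−0.75) × (1−0.65) = 0.0083125
negative: 0.05 × 0.55 × (1−0.15) × (1−0.6) × (1−0.2) = 0.00748
Highest score → positive.

positive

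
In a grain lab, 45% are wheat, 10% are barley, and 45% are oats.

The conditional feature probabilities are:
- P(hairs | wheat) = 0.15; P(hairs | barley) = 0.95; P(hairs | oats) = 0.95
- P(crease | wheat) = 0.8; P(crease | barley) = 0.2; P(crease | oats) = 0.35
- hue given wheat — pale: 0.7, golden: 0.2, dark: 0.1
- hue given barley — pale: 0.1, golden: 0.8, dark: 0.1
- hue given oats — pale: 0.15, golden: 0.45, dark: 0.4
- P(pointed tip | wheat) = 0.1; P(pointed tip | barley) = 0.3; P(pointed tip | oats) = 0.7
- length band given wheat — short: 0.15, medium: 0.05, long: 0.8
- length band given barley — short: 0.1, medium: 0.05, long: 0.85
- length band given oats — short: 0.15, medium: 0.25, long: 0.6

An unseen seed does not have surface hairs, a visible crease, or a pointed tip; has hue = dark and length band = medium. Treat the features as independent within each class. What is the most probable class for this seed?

oats

wheat: 0.45 × (1−0.15) × (1−0.8) × 0.1 × (1−0.1) × 0.05 = 0.00034425
barley: 0.1 × (1−0.95) × (1−0.2) × 0.1 × (1−0.3) × 0.05 = 0.000014
oats: 0.45 × (1−0.95) × (1−0.35) × 0.4 × (1−0.7) × 0.25 = 0.00043875
Highest score → oats.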